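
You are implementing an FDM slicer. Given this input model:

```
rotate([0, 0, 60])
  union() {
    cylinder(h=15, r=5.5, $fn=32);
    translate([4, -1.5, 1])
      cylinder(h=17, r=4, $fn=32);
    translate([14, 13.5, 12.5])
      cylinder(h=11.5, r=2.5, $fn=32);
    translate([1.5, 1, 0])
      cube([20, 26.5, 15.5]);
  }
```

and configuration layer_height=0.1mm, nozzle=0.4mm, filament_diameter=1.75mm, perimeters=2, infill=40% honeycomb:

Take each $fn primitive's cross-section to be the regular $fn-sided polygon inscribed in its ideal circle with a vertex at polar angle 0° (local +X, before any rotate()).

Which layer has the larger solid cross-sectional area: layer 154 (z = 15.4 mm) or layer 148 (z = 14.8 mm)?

layer 148 (z = 14.8 mm)

Layer 154 (z = 15.4): the cylinder does not reach this height (z outside [0, 15]); the r=4 cylinder at (4, -1.5) contributes a regular 32-gon of circumradius 4 (area = (32/2)·4.000²·sin(360°/32) = 49.94 mm²); the r=2.5 cylinder at (14, 13.5) gives a regular 32-gon of circumradius 2.5 (constant along its height) (area = (32/2)·2.500²·sin(360°/32) = 19.51 mm²); the cube at (1.5, 1) is present — its section is the full 20×26.5 rectangle (area 530.00 mm²); Merging all regions: the regions partially overlap — summed areas 599.45 mm² minus the doubly-counted overlap 25.74 mm² gives 573.71 mm² — area = 573.71 mm²; (rotated 60° about Z; rotation is an isometry so areas/perimeters/island counts are preserved). So its area = 573.71 mm². Layer 148 (z = 14.8): the r=5.5 cylinder contributes a regular 32-gon of circumradius 5.5 (area = (32/2)·5.500²·sin(360°/32) = 94.42 mm²); the r=4 cylinder at (4, -1.5) gives a regular 32-gon of circumradius 4 (constant along its height) (area = (32/2)·4.000²·sin(360°/32) = 49.94 mm²); the r=2.5 cylinder at (14, 13.5) contributes a regular 32-gon of circumradius 2.5 (area = (32/2)·2.500²·sin(360°/32) = 19.51 mm²); the cube at (1.5, 1) (footprint 20×26.5) is included at this height (area 530.00 mm²); Taking the union: the regions partially overlap — summed areas 693.88 mm² minus the doubly-counted overlap 62.93 mm² gives 630.94 mm² — area = 630.94 mm²; (rotated 60° about Z; rotation is an isometry so areas/perimeters/island counts are preserved). So its area = 630.94 mm². Layer 148 is larger (630.94 vs 573.71 mm²).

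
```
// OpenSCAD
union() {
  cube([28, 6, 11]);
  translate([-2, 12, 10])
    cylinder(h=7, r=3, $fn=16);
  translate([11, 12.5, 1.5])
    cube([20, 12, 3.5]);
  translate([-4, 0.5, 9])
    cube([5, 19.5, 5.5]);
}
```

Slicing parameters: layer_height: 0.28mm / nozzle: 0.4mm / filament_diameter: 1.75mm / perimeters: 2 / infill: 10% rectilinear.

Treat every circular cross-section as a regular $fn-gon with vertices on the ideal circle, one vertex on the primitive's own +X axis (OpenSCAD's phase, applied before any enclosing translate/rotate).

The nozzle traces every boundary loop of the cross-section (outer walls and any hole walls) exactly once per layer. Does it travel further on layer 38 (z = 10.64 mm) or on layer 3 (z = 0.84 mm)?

layer 38 (z = 10.64 mm)

Layer 38 (z = 10.64): the cube is present — its section is the full 28×6 rectangle (perimeter 68.00 mm); the r=3 cylinder at (-2, 12) contributes a regular 16-gon of circumradius 3 (perimeter = 2·16·3.000·sin(180°/16) = 18.73 mm); the cube at (11, 12.5) is not intersected at this z (z outside [1.5, 5]); the 5×19.5 cube at (-4, 0.5) contributes its full rectangle (perimeter 49.00 mm); Merging all regions: the regions partially overlap (shared area 30.14 mm²), so the edge portions inside another operand are dropped and the merged outline is re-measured after clipping — boundary = 104.57 mm. So its perimeter = 104.57 mm. Layer 3 (z = 0.84): the 28×6 cube contributes its full rectangle (perimeter 68.00 mm); the cylinder at (-2, 12) is not intersected at this z (z outside [10, 17]); the cube at (11, 12.5) does not reach this height (z outside [1.5, 5]); the cube at (-4, 0.5) does not reach this height (z outside [9, 14.5]); Combining (union): only the 28×6 cube is present, so the union is just that shape — boundary = 68.00 mm. So its perimeter = 68.00 mm. Layer 38 is larger (104.57 vs 68.00 mm).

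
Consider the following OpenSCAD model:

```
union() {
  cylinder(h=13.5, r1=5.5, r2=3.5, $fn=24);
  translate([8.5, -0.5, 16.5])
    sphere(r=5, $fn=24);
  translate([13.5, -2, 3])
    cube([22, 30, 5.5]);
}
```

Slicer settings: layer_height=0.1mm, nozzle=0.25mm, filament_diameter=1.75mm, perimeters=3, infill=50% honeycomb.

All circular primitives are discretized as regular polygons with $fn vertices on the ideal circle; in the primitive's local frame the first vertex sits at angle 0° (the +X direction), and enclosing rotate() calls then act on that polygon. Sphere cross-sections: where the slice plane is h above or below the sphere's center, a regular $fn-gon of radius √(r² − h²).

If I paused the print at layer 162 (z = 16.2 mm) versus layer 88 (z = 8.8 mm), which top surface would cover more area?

layer 162 (z = 16.2 mm)

Layer 162 (z = 16.2): the cone does not reach this height (z outside [0, 13.5]); the sphere at (8.5, -0.5): section is a regular 24-gon, circumradius = √(r²−h²) = √(5²−0.3²) = 4.991 (area = (24/2)·4.991²·sin(360°/24) = 77.37 mm²); the cube at (13.5, -2) is absent (z outside [3, 8.5]); Taking the union: only the r=5 sphere at (8.5, -0.5) is present, so the union is just that shape — area = 77.37 mm². So its area = 77.37 mm². Layer 88 (z = 8.8): the cone contributes a regular 24-gon of circumradius 4.196 (interpolated between r1=5.5 and r2=3.5 at t=0.652) (area = (24/2)·4.196²·sin(360°/24) = 54.69 mm²); the sphere at (8.5, -0.5) is absent (|z−center|=7.700 > r=5); the cube at (13.5, -2) is absent (z outside [3, 8.5]); Combining (union): only the cone is present, so the union is just that shape — area = 54.69 mm². So its area = 54.69 mm². Layer 162 is larger (77.37 vs 54.69 mm²).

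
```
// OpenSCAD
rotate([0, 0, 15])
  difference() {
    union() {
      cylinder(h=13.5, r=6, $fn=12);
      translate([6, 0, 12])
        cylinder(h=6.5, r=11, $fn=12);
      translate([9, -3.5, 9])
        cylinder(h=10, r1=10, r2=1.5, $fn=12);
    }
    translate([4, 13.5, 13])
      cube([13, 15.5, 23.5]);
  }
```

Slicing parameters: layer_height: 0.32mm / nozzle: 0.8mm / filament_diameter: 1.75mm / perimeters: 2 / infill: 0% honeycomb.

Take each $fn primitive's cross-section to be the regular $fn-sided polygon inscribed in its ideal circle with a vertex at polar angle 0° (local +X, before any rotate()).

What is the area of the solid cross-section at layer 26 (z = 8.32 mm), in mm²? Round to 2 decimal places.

108.00 mm²

At z = 8.32 mm: the r=6 cylinder contributes a regular 12-gon of circumradius 6 (area = (12/2)·6.000²·sin(360°/12) = 108.00 mm²); the cylinder at (6, 0) is absent (z outside [12, 18.5]); the cone at (9, -3.5) does not reach this height (z outside [9, 19]); Taking the union: only the r=6 cylinder is present, so the union is just that shape — area = 108.00 mm²; the cube at (4, 13.5) does not reach this height (z outside [13, 36.5]); After the difference (first − rest): none of the subtracted shapes is present at this height, so that combined region is unchanged — area = 108.00 mm²; (rotated 15° about Z; rotation is an isometry so areas/perimeters/island counts are preserved). Overall, the cross-section is a single solid region. Net area = 108.00 mm².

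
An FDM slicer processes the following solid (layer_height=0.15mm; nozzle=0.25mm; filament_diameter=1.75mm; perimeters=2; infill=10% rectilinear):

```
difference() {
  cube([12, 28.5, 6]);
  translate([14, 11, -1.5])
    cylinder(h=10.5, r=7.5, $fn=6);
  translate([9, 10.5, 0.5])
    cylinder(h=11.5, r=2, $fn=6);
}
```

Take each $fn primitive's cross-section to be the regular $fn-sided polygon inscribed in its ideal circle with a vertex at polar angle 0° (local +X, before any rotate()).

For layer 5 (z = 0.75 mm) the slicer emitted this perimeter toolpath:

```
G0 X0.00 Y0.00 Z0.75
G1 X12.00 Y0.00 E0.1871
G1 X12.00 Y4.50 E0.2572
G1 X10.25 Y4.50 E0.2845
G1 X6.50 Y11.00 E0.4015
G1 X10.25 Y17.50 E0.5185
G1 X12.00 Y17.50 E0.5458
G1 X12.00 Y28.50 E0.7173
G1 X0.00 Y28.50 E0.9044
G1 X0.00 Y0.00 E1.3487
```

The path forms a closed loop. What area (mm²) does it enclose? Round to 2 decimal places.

Apply the shoelace formula to the sequence of (X, Y) vertices; enclosed area = 294.88 mm².

294.88 mm²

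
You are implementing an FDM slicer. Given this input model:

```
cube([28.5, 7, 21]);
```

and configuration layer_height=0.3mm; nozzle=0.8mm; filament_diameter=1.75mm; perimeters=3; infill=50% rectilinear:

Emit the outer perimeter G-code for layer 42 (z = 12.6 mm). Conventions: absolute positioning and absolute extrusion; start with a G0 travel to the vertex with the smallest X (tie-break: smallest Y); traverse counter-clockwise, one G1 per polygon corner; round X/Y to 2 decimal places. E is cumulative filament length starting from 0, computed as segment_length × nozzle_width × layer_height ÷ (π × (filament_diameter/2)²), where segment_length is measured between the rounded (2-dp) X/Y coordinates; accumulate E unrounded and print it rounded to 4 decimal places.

At z = 12.6 mm: the 28.5×7 cube contributes its full rectangle. The outline is a single polygon with 4 vertices. Extrusion per mm of travel: 0.8 × 0.3 / (π × 0.875²) = 0.099780. Accumulating E over each segment gives final E = 7.0844.

G0 X0.00 Y0.00 Z12.60
G1 X28.50 Y0.00 E2.8437
G1 X28.50 Y7.00 E3.5422
G1 X0.00 Y7.00 E6.3859
G1 X0.00 Y0.00 E7.0844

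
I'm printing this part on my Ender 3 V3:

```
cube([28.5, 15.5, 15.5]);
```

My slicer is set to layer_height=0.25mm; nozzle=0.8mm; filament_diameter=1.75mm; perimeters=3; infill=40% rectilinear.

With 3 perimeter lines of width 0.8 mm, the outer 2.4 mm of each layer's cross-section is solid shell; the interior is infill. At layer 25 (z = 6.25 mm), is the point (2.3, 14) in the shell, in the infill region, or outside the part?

At z = 6.25 mm: the 28.5×15.5 cube contributes its full rectangle. Overall, the cross-section is a single solid region. The nearest boundary edge runs (28.50, 15.50)→(0.00, 15.50); distance from the point to it = 1.50 mm. The point is inside the cross-section, 1.50 mm from the nearest boundary — within the 2.4 mm shell band (3 × 0.8).

shell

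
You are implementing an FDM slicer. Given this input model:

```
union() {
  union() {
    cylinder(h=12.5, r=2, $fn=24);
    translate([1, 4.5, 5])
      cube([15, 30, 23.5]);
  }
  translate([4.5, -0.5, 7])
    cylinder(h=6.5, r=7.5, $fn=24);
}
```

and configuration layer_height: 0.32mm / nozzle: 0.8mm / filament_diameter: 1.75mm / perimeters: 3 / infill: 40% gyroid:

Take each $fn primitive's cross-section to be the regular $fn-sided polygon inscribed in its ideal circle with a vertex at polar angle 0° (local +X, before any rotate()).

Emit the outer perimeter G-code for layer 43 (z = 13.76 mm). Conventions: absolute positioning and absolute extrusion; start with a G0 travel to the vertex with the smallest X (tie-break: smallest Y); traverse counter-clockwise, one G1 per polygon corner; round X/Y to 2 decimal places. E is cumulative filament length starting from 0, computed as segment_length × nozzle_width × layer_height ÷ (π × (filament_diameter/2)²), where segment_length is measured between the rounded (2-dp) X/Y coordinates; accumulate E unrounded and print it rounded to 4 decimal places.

G0 X1.00 Y4.50 Z13.76
G1 X16.00 Y4.50 E1.5965
G1 X16.00 Y34.50 E4.7895
G1 X1.00 Y34.50 E6.3859
G1 X1.00 Y4.50 E9.5789

At z = 13.76 mm: the cylinder does not reach this height (z outside [0, 12.5]); the 15×30 cube at (1, 4.5) contributes its full rectangle; Taking the union: only the 15×30 cube at (1, 4.5) is present, so the union is just that shape — 1 connected region; the cylinder at (4.5, -0.5) is absent (z outside [7, 13.5]); Taking the union: only the result so far is present, so the union is just that shape — 1 connected region. The outline is a single polygon with 4 vertices. Extrusion per mm of travel: 0.8 × 0.32 / (π × 0.875²) = 0.106432. Accumulating E over each segment gives final E = 9.5789.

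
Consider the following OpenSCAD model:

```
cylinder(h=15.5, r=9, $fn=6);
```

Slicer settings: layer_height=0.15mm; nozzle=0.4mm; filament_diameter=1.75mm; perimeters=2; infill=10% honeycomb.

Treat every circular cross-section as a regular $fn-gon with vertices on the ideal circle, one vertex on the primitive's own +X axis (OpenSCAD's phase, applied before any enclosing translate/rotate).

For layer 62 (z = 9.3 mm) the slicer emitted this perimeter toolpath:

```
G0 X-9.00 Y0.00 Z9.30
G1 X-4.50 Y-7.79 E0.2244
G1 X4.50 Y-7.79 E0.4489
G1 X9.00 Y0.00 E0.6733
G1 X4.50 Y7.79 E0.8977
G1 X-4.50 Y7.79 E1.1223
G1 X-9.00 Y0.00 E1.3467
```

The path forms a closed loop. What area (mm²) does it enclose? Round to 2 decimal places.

210.33 mm²

Apply the shoelace formula to the sequence of (X, Y) vertices; enclosed area = 210.33 mm².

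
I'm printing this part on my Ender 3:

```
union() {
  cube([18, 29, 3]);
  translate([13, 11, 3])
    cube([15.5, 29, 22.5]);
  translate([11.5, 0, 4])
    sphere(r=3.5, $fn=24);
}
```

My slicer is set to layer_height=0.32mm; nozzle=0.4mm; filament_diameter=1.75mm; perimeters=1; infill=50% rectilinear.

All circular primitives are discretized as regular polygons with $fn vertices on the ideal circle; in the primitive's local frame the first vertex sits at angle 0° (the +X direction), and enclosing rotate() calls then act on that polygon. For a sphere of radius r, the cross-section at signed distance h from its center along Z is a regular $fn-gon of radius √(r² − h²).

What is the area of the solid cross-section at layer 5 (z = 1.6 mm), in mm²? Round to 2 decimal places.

At z = 1.6 mm: the cube (footprint 18×29) is included at this height (area 522.00 mm²); the cube at (13, 11) is not intersected at this z (z outside [3, 25.5]); the r=3.5 sphere at (11.5, 0) contributes a regular 24-gon of circumradius √(3.5²−2.4²) = 2.548 (area = (24/2)·2.548²·sin(360°/24) = 20.16 mm²); Taking the union: the regions partially overlap — summed areas 542.16 mm² minus the doubly-counted overlap 10.08 mm² gives 532.08 mm² — area = 532.08 mm². Overall, the cross-section is a single solid region. Net area = 532.08 mm².

532.08 mm²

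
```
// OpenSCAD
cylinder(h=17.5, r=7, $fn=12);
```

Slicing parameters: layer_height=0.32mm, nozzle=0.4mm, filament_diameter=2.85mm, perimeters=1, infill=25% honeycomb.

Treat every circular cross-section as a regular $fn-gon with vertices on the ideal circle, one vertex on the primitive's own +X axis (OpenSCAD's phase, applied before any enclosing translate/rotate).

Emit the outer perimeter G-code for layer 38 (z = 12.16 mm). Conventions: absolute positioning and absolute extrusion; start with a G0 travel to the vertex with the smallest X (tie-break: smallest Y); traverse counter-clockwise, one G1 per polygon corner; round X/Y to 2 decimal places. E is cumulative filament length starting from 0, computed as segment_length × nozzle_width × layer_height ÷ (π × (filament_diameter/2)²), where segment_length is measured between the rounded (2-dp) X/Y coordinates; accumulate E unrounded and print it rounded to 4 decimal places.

At z = 12.16 mm: the r=7 cylinder contributes a regular 12-gon of circumradius 7. The outline is a single polygon with 12 vertices. Extrusion per mm of travel: 0.4 × 0.32 / (π × 1.425²) = 0.020065. Accumulating E over each segment gives final E = 0.8723.

G0 X-7.00 Y0.00 Z12.16
G1 X-6.06 Y-3.50 E0.0727
G1 X-3.50 Y-6.06 E0.1454
G1 X0.00 Y-7.00 E0.2181
G1 X3.50 Y-6.06 E0.2908
G1 X6.06 Y-3.50 E0.3634
G1 X7.00 Y0.00 E0.4361
G1 X6.06 Y3.50 E0.5089
G1 X3.50 Y6.06 E0.5815
G1 X0.00 Y7.00 E0.6542
G1 X-3.50 Y6.06 E0.7269
G1 X-6.06 Y3.50 E0.7996
G1 X-7.00 Y0.00 E0.8723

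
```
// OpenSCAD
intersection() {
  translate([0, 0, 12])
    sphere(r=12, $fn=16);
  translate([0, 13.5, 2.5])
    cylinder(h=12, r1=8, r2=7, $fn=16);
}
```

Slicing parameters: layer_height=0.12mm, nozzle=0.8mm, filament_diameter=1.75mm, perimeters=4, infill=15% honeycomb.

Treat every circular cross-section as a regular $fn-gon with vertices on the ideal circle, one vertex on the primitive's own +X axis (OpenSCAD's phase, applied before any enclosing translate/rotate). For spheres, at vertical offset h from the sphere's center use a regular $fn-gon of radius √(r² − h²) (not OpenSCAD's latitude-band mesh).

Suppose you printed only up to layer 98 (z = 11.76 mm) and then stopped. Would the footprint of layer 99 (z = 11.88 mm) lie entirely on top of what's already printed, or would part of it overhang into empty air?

entirely on top

Compare the two slices. At z = 11.76: the r=12 sphere slices to a regular 16-gon of circumradius 11.998 (√(r²−h²) with h=0.24 from center) (area = (16/2)·11.998²·sin(360°/16) = 440.67 mm²); the cone at (0, 13.5): at t=0.772 of its height the radius interpolates to r₁+(r₂−r₁)t = 7.228, giving a regular 16-gon of that circumradius (area = (16/2)·7.228²·sin(360°/16) = 159.96 mm²); After intersecting: the cone at (0, 13.5) partially overlaps the r=12 sphere; clipping to the common part keeps 47.98 mm² — area = 47.98 mm². At z = 11.88: the sphere: section is a regular 16-gon, circumradius = √(r²−h²) = √(12²−0.12²) = 11.999 (area = (16/2)·11.999²·sin(360°/16) = 440.81 mm²); the cone at (0, 13.5) (r1=8→r2=7) has section circumradius 7.218 here — a regular 16-gon (area = (16/2)·7.218²·sin(360°/16) = 159.52 mm²); Keeping only the common overlap: the cone at (0, 13.5) partially overlaps the r=12 sphere; clipping to the common part keeps 47.85 mm² — area = 47.85 mm². Checking containment: the cross-section at z = 11.88 is a subset of the cross-section at z = 11.76.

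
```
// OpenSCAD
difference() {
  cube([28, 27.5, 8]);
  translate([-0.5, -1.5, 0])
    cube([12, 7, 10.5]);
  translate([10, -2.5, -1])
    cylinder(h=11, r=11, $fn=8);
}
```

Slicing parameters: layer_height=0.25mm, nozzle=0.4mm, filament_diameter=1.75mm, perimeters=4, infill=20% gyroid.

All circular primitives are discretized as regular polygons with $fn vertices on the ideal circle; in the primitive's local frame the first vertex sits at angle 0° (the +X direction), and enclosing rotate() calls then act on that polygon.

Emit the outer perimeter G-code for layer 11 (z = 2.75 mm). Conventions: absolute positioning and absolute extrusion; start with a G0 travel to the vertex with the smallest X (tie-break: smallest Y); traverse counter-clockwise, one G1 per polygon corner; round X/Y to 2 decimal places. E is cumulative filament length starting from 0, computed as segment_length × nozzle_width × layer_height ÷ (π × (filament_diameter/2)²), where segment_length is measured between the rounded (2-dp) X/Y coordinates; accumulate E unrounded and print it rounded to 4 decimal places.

At z = 2.75 mm: the 28×27.5 cube contributes its full rectangle; the 12×7 cube at (-0.5, -1.5) contributes its full rectangle; the cylinder at (10, -2.5): section is a regular 8-gon, circumradius r=11; Subtracting the remaining from the first: starting from the 28×27.5 cube, the 12×7 cube at (-0.5, -1.5) partially overlaps it — only the 63.25 mm² overlap (of its 84.00 mm²) is removed, clipping the outline; the r=11 cylinder at (10, -2.5) partially overlaps it — only the 61.97 mm² overlap (of its 342.24 mm²) is removed, clipping the outline — 1 connected region. The outline is a single polygon with 8 vertices. Extrusion per mm of travel: 0.4 × 0.25 / (π × 0.875²) = 0.041575. Accumulating E over each segment gives final E = 4.5845.

G0 X0.00 Y5.50 Z2.75
G1 X2.76 Y5.50 E0.1147
G1 X10.00 Y8.50 E0.4406
G1 X17.78 Y5.28 E0.7906
G1 X19.96 Y0.00 E1.0281
G1 X28.00 Y0.00 E1.3624
G1 X28.00 Y27.50 E2.5057
G1 X0.00 Y27.50 E3.6698
G1 X0.00 Y5.50 E4.5845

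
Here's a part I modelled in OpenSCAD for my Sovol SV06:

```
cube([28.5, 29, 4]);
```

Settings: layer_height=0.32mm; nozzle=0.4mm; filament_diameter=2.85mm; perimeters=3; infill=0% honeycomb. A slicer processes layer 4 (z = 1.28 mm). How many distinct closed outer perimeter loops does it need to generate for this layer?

At z = 1.28 mm: the cube (footprint 28.5×29) is included at this height. The result has 1 disconnected region.

1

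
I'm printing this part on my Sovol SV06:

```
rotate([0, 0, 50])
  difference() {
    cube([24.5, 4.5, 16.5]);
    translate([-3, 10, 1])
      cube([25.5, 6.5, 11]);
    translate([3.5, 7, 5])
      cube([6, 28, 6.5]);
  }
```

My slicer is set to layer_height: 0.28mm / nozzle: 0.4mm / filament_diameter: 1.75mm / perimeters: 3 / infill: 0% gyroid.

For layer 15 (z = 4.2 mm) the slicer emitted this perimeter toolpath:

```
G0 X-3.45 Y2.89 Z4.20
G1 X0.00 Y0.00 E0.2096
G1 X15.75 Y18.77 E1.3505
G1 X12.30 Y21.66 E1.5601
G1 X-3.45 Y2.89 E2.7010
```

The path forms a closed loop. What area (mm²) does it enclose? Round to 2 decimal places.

Apply the shoelace formula to the sequence of (X, Y) vertices; enclosed area = 110.27 mm².

110.27 mm²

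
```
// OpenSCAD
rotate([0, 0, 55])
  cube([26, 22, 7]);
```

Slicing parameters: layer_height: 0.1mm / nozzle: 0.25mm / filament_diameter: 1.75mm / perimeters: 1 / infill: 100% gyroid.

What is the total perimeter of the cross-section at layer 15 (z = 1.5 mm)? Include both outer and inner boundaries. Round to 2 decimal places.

96.00 mm

At z = 1.5 mm: the cube is present — its section is the full 26×22 rectangle (perimeter 96.00 mm); (rotated 55° about Z; rotation is an isometry so areas/perimeters/island counts are preserved). Overall, the cross-section is a single solid region. Total boundary length (outer) = 96.00 mm.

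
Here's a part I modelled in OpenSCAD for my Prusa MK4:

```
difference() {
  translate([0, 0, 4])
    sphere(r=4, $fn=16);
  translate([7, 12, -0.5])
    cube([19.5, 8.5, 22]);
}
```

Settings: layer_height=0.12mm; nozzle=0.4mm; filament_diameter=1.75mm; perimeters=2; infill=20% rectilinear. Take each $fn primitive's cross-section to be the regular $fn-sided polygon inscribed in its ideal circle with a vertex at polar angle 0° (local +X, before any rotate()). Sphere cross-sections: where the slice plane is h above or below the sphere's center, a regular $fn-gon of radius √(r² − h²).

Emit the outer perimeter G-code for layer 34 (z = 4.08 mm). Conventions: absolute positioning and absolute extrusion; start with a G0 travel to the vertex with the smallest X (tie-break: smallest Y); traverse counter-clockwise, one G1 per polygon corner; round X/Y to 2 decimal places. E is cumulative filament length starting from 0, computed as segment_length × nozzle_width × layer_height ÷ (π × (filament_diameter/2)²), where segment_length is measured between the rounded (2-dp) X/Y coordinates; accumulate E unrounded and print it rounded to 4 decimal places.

G0 X-4.00 Y0.00 Z4.08
G1 X-3.69 Y-1.53 E0.0312
G1 X-2.83 Y-2.83 E0.0623
G1 X-1.53 Y-3.69 E0.0934
G1 X0.00 Y-4.00 E0.1245
G1 X1.53 Y-3.69 E0.1557
G1 X2.83 Y-2.83 E0.1868
G1 X3.69 Y-1.53 E0.2179
G1 X4.00 Y0.00 E0.2490
G1 X3.69 Y1.53 E0.2802
G1 X2.83 Y2.83 E0.3113
G1 X1.53 Y3.69 E0.3424
G1 X0.00 Y4.00 E0.3736
G1 X-1.53 Y3.69 E0.4047
G1 X-2.83 Y2.83 E0.4358
G1 X-3.69 Y1.53 E0.4669
G1 X-4.00 Y0.00 E0.4981

At z = 4.08 mm: the r=4 sphere slices to a regular 16-gon of circumradius 3.999 (√(r²−h²) with h=0.08 from center); the 19.5×8.5 cube at (7, 12) contributes its full rectangle; Subtracting the remaining from the first: starting from the r=4 sphere, the 19.5×8.5 cube at (7, 12) misses the remaining region (no effect) — 1 connected region. The outline is a single polygon with 16 vertices. Extrusion per mm of travel: 0.4 × 0.12 / (π × 0.875²) = 0.019956. Accumulating E over each segment gives final E = 0.4981.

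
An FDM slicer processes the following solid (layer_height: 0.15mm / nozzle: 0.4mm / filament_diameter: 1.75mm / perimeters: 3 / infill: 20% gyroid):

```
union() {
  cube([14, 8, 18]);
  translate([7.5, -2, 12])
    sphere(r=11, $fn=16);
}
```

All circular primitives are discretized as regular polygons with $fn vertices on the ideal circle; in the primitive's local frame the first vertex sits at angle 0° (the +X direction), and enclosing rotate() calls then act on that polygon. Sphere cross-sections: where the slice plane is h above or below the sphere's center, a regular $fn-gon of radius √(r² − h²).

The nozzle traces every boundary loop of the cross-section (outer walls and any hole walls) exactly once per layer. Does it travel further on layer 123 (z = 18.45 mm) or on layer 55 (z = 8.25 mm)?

Layer 123 (z = 18.45): the cube is absent (z outside [0, 18]); the r=11 sphere at (7.5, -2) slices to a regular 16-gon of circumradius 8.911 (√(r²−h²) with h=6.45 from center) (perimeter = 2·16·8.911·sin(180°/16) = 55.63 mm); Taking the union: only the r=11 sphere at (7.5, -2) is present, so the union is just that shape — boundary = 55.63 mm. So its perimeter = 55.63 mm. Layer 55 (z = 8.25): the 14×8 cube contributes its full rectangle (perimeter 44.00 mm); the r=11 sphere at (7.5, -2) slices to a regular 16-gon of circumradius 10.341 (√(r²−h²) with h=3.75 from center) (perimeter = 2·16·10.341·sin(180°/16) = 64.56 mm); Merging all regions: the regions partially overlap (shared area 101.92 mm²), so the edge portions inside another operand are dropped and the merged outline is re-measured after clipping — boundary = 68.24 mm. So its perimeter = 68.24 mm. Layer 55 is larger (68.24 vs 55.63 mm).

layer 55 (z = 8.25 mm)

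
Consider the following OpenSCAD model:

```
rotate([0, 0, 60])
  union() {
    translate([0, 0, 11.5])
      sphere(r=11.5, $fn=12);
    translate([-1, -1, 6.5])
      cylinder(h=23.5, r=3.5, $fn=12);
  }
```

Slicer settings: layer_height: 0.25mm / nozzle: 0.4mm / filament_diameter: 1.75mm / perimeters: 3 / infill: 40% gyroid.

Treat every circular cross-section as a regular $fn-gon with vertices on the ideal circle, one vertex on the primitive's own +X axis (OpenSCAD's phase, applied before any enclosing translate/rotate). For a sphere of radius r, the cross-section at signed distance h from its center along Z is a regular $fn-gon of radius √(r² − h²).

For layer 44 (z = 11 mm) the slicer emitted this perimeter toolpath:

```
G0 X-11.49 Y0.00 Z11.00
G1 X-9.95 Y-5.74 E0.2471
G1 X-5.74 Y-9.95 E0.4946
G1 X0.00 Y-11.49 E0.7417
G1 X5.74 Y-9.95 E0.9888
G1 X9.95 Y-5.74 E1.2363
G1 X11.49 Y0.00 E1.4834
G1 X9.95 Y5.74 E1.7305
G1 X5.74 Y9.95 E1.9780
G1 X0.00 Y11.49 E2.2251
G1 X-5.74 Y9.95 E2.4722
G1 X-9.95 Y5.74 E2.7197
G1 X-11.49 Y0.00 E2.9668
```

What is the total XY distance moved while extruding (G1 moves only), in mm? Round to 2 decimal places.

Sum the Euclidean lengths of each G1 segment: total = 71.36 mm.

71.36 mm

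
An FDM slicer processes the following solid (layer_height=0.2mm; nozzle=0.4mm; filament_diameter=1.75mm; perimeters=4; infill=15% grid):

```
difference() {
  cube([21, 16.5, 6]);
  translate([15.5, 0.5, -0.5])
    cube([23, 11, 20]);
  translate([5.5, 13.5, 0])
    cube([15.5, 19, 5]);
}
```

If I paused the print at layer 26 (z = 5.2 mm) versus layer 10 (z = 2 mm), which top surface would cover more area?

layer 26 (z = 5.2 mm)

Layer 26 (z = 5.2): the cube is present — its section is the full 21×16.5 rectangle (area 346.50 mm²); the cube at (15.5, 0.5) (footprint 23×11) is included at this height (area 253.00 mm²); the cube at (5.5, 13.5) is absent (z outside [0, 5]); After the difference (first − rest): starting from the 21×16.5 cube (346.50 mm²), the 23×11 cube at (15.5, 0.5) partially overlaps it — only the 60.50 mm² overlap (of its 253.00 mm²) is removed, clipping the outline — area = 286.00 mm². So its area = 286.00 mm². Layer 10 (z = 2): the cube is present — its section is the full 21×16.5 rectangle (area 346.50 mm²); the 23×11 cube at (15.5, 0.5) contributes its full rectangle (area 253.00 mm²); the cube at (5.5, 13.5) is present — its section is the full 15.5×19 rectangle (area 294.50 mm²); Subtracting the remaining from the first: starting from the 21×16.5 cube (346.50 mm²), the 23×11 cube at (15.5, 0.5) partially overlaps it — only the 60.50 mm² overlap (of its 253.00 mm²) is removed, clipping the outline; the 15.5×19 cube at (5.5, 13.5) partially overlaps it — only the 46.50 mm² overlap (of its 294.50 mm²) is removed, clipping the outline — area = 239.50 mm². So its area = 239.50 mm². Layer 26 is larger (286.00 vs 239.50 mm²).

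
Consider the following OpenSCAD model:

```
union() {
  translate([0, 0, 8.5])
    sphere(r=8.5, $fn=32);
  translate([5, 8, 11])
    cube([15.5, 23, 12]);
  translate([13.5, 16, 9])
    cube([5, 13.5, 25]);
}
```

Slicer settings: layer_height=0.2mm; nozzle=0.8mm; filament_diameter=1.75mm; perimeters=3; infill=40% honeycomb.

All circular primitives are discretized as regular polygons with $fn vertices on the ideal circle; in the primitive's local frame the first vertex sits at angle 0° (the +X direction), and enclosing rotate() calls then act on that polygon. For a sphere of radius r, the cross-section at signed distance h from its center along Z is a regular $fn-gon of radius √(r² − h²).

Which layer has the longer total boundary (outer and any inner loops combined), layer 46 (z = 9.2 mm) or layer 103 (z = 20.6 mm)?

layer 46 (z = 9.2 mm)

Layer 46 (z = 9.2): the sphere: section is a regular 32-gon, circumradius = √(r²−h²) = √(8.5²−0.7²) = 8.471 (perimeter = 2·32·8.471·sin(180°/32) = 53.14 mm); the cube at (5, 8) is not intersected at this z (z outside [11, 23]); the 5×13.5 cube at (13.5, 16) contributes its full rectangle (perimeter 37.00 mm); Combining (union): the 2 present regions are separate (no shared area or edge), so areas and boundary lengths simply add and each stays a separate island — boundary = 90.14 mm. So its perimeter = 90.14 mm. Layer 103 (z = 20.6): the sphere does not reach this height (|z−center|=12.100 > r=8.5); the cube at (5, 8) (footprint 15.5×23) is included at this height (perimeter 77.00 mm); the cube at (13.5, 16) is present — its section is the full 5×13.5 rectangle (perimeter 37.00 mm); Taking the union: the 5×13.5 cube at (13.5, 16) lies entirely inside the 15.5×23 cube at (5, 8), so the union is just the 15.5×23 cube at (5, 8) — boundary = 77.00 mm. So its perimeter = 77.00 mm. Layer 46 is larger (90.14 vs 77.00 mm).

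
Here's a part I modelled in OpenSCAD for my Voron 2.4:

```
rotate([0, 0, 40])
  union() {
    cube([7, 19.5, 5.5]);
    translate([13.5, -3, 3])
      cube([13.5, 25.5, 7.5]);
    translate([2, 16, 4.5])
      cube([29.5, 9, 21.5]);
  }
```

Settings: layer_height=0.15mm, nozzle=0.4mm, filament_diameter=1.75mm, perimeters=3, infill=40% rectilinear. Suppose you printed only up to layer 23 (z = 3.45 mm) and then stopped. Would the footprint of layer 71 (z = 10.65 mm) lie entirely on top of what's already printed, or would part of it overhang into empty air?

Compare the two slices. At z = 3.45: the cube is present — its section is the full 7×19.5 rectangle (area 136.50 mm²); the 13.5×25.5 cube at (13.5, -3) contributes its full rectangle (area 344.25 mm²); the cube at (2, 16) is absent (z outside [4.5, 26]); Taking the union: the 2 present regions are separate (no shared area or edge), so areas and boundary lengths simply add and each stays a separate island — area = 480.75 mm²; (rotated 40° about Z; rotation is an isometry so areas/perimeters/island counts are preserved). At z = 10.65: the cube does not reach this height (z outside [0, 5.5]); the cube at (13.5, -3) is absent (z outside [3, 10.5]); the cube at (2, 16) is present — its section is the full 29.5×9 rectangle (area 265.50 mm²); Combining (union): only the 29.5×9 cube at (2, 16) is present, so the union is just that shape — area = 265.50 mm²; (rotated 40° about Z; rotation is an isometry so areas/perimeters/island counts are preserved). Checking containment: at z = 10.65 the cross-section extends beyond the z = 3.45 cross-section by about 160.25 mm².

part overhangs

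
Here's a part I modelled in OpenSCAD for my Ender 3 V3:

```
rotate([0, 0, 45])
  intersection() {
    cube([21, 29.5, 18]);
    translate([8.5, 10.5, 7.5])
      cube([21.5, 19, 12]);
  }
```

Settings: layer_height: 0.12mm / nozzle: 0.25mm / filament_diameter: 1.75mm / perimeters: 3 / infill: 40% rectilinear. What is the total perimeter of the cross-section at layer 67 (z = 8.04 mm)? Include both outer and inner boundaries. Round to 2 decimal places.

63.00 mm

At z = 8.04 mm: the 21×29.5 cube contributes its full rectangle (perimeter 101.00 mm); the 21.5×19 cube at (8.5, 10.5) contributes its full rectangle (perimeter 81.00 mm); Keeping only the common overlap: the 21.5×19 cube at (8.5, 10.5) partially overlaps the 21×29.5 cube; clipping to the common part keeps 237.50 mm² — boundary = 63.00 mm; (whole slice rotated 45° about Z — lengths, areas and connectivity unchanged). Overall, the cross-section is a single solid region. Total boundary length (outer) = 63.00 mm.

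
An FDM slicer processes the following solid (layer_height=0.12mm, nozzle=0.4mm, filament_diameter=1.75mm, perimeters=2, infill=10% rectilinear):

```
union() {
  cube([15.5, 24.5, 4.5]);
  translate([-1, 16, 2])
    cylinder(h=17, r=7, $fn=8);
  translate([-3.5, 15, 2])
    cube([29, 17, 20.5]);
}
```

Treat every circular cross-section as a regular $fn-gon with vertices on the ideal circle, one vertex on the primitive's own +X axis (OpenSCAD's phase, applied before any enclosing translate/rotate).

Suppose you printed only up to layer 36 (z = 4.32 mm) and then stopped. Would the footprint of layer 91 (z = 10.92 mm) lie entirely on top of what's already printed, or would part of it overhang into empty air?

entirely on top

Compare the two slices. At z = 4.32: the 15.5×24.5 cube contributes its full rectangle (area 379.75 mm²); the cylinder at (-1, 16): section is a regular 8-gon, circumradius r=7 (area = (8/2)·7.000²·sin(360°/8) = 138.59 mm²); the 29×17 cube at (-3.5, 15) contributes its full rectangle (area 493.00 mm²); Taking the union: the regions partially overlap — summed areas 1011.34 mm² minus the doubly-counted overlap 229.46 mm² gives 781.88 mm² — area = 781.88 mm². At z = 10.92: the cube is not intersected at this z (z outside [0, 4.5]); the cylinder at (-1, 16): section is a regular 8-gon, circumradius r=7 (area = (8/2)·7.000²·sin(360°/8) = 138.59 mm²); the 29×17 cube at (-3.5, 15) contributes its full rectangle (area 493.00 mm²); Taking the union: the regions partially overlap — summed areas 631.59 mm² minus the doubly-counted overlap 60.15 mm² gives 571.45 mm² — area = 571.45 mm². Checking containment: the cross-section at z = 10.92 is a subset of the cross-section at z = 4.32.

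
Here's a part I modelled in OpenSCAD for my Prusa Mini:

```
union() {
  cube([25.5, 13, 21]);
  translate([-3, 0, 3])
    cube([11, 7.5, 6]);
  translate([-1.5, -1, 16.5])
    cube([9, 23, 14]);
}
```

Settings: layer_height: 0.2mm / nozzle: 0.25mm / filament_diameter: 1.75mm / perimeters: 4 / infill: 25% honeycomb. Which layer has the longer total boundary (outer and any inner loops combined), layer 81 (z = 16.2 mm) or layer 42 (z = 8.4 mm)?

layer 42 (z = 8.4 mm)

Layer 81 (z = 16.2): the 25.5×13 cube contributes its full rectangle (perimeter 77.00 mm); the cube at (-3, 0) is absent (z outside [3, 9]); the cube at (-1.5, -1) is absent (z outside [16.5, 30.5]); Taking the union: only the 25.5×13 cube is present, so the union is just that shape — boundary = 77.00 mm. So its perimeter = 77.00 mm. Layer 42 (z = 8.4): the cube is present — its section is the full 25.5×13 rectangle (perimeter 77.00 mm); the cube at (-3, 0) (footprint 11×7.5) is included at this height (perimeter 37.00 mm); the cube at (-1.5, -1) does not reach this height (z outside [16.5, 30.5]); Combining (union): the regions partially overlap (shared area 60.00 mm²), so the edge portions inside another operand are dropped and the merged outline is re-measured after clipping — boundary = 83.00 mm. So its perimeter = 83.00 mm. Layer 42 is larger (83.00 vs 77.00 mm).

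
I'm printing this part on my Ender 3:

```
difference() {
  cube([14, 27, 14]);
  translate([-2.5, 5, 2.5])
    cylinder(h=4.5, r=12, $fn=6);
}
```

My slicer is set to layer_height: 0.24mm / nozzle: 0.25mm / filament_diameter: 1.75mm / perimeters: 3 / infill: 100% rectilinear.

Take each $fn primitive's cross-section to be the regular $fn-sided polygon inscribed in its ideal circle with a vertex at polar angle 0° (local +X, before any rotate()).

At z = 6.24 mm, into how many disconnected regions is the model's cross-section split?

At z = 6.24 mm: the 14×27 cube contributes its full rectangle; the r=12 cylinder at (-2.5, 5) contributes a regular 6-gon of circumradius 12; After the difference (first − rest): starting from the 14×27 cube, the r=12 cylinder at (-2.5, 5) partially overlaps it — only the 107.83 mm² overlap (of its 374.12 mm²) is removed, clipping the outline — 1 connected region. The result has 1 disconnected region.

1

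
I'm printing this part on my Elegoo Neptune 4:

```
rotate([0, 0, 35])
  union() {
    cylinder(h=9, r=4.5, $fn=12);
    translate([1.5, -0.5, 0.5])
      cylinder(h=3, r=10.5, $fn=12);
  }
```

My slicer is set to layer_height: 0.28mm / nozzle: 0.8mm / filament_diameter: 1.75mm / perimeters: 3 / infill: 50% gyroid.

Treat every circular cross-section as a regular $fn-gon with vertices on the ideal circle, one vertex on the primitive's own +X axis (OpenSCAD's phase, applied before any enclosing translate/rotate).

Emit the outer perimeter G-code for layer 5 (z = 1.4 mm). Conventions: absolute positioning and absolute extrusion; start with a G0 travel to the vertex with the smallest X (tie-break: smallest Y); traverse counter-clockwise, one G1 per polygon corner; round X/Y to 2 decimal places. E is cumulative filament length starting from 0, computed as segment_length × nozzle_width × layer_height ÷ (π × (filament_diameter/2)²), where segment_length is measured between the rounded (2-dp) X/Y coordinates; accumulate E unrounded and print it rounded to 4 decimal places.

G0 X-8.94 Y-0.46 Z1.40
G1 X-7.09 Y-5.57 E0.5061
G1 X-2.92 Y-9.07 E1.0131
G1 X2.43 Y-10.01 E1.5190
G1 X7.54 Y-8.15 E2.0254
G1 X11.03 Y-3.99 E2.5311
G1 X11.98 Y1.37 E3.0381
G1 X10.12 Y6.47 E3.5436
G1 X5.95 Y9.97 E4.0506
G1 X0.60 Y10.91 E4.5565
G1 X-4.51 Y9.05 E5.0629
G1 X-8.00 Y4.89 E5.5686
G1 X-8.94 Y-0.46 E6.0745

At z = 1.4 mm: the r=4.5 cylinder gives a regular 12-gon of circumradius 4.5 (constant along its height); the r=10.5 cylinder at (1.5, -0.5) contributes a regular 12-gon of circumradius 10.5; Merging all regions: the r=4.5 cylinder lies entirely inside the r=10.5 cylinder at (1.5, -0.5), so the union is just the r=10.5 cylinder at (1.5, -0.5) — 1 connected region; (rotated 35° about Z; rotation is an isometry so areas/perimeters/island counts are preserved). The outline is a single polygon with 12 vertices. Extrusion per mm of travel: 0.8 × 0.28 / (π × 0.875²) = 0.093128. Accumulating E over each segment gives final E = 6.0745.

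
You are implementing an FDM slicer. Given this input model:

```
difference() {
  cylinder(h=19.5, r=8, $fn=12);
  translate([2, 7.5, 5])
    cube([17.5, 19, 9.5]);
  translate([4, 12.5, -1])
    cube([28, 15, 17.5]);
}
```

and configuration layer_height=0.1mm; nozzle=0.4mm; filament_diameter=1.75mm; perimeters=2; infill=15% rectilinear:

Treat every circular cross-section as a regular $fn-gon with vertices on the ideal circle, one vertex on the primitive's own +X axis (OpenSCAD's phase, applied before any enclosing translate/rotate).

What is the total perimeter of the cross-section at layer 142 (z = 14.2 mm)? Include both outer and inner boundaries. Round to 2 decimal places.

At z = 14.2 mm: the r=8 cylinder contributes a regular 12-gon of circumradius 8 (perimeter = 2·12·8.000·sin(180°/12) = 49.69 mm); the cube at (2, 7.5) is present — its section is the full 17.5×19 rectangle (perimeter 73.00 mm); the 28×15 cube at (4, 12.5) contributes its full rectangle (perimeter 86.00 mm); After the difference (first − rest): starting from the r=8 cylinder, the 17.5×19 cube at (2, 7.5) misses the remaining region (no effect); the 28×15 cube at (4, 12.5) misses the remaining region (no effect) — boundary = 49.69 mm. Overall, the cross-section is a single solid region. Total boundary length (outer) = 49.69 mm.

49.69 mm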